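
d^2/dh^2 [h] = 0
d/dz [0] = 0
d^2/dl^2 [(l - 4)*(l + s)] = 2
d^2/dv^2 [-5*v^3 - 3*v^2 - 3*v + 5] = -30*v - 6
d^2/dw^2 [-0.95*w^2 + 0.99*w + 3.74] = -1.90000000000000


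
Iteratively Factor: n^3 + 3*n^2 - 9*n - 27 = (n - 3)*(n^2 + 6*n + 9) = (n - 3)*(n + 3)*(n + 3)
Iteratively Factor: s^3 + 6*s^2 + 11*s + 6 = (s + 1)*(s^2 + 5*s + 6) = (s + 1)*(s + 2)*(s + 3)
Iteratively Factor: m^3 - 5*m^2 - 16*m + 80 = (m - 4)*(m^2 - m - 20) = (m - 4)*(m + 4)*(m - 5)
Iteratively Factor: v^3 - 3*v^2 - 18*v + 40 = (v + 4)*(v^2 - 7*v + 10) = (v - 2)*(v + 4)*(v - 5)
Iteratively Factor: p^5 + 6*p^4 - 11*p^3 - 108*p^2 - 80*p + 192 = (p + 3)*(p^4 + 3*p^3 - 20*p^2 - 48*p + 64) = (p + 3)*(p + 4)*(p^3 - p^2 - 16*p + 16) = (p + 3)*(p + 4)^2*(p^2 - 5*p + 4) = (p - 4)*(p + 3)*(p + 4)^2*(p - 1)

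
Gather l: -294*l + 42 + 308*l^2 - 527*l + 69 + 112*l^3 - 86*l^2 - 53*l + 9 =112*l^3 + 222*l^2 - 874*l + 120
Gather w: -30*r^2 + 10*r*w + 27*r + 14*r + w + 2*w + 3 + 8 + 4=-30*r^2 + 41*r + w*(10*r + 3) + 15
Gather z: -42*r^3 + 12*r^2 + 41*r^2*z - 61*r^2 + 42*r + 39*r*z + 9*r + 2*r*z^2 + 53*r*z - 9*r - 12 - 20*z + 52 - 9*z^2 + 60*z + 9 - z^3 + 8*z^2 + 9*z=-42*r^3 - 49*r^2 + 42*r - z^3 + z^2*(2*r - 1) + z*(41*r^2 + 92*r + 49) + 49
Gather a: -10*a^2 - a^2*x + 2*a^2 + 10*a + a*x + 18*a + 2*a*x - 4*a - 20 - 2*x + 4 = a^2*(-x - 8) + a*(3*x + 24) - 2*x - 16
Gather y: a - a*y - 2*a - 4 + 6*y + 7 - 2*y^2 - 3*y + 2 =-a - 2*y^2 + y*(3 - a) + 5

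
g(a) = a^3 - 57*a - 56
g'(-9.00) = 186.00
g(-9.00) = -272.00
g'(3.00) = -30.00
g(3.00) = -200.00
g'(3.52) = -19.83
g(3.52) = -213.03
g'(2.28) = -41.40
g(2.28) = -174.11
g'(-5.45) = 32.11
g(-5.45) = 92.77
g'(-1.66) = -48.73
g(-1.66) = 34.05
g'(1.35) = -51.53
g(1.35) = -130.49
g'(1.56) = -49.70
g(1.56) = -141.12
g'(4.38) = 0.55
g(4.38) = -221.63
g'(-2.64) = -36.09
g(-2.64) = 76.08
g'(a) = 3*a^2 - 57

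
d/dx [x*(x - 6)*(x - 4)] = 3*x^2 - 20*x + 24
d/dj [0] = 0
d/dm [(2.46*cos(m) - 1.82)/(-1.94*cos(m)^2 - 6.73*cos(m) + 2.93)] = (-4.7724*cos(m)^2 + 7.0616*cos(m) + 5.0408)*sin(m)/(3.7636*cos(m)^4 + 26.1124*cos(m)^3 + 33.9245*cos(m)^2 - 39.4378*cos(m) + 8.5849)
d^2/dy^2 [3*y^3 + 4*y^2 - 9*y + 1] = 18*y + 8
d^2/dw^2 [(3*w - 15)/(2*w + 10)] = -30/(w + 5)^3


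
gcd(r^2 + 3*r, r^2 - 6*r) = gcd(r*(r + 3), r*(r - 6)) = r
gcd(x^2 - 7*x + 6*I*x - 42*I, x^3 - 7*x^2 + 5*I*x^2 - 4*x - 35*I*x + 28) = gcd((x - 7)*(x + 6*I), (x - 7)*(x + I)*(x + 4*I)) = x - 7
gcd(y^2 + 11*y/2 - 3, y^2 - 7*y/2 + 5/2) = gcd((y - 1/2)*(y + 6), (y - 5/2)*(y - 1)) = 1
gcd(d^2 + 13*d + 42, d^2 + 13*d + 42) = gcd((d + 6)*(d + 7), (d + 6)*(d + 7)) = d^2 + 13*d + 42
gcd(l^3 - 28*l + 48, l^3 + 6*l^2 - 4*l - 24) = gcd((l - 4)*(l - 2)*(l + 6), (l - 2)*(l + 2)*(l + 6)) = l^2 + 4*l - 12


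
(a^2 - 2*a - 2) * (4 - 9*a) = -9*a^3 + 22*a^2 + 10*a - 8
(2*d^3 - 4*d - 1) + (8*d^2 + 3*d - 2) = 2*d^3 + 8*d^2 - d - 3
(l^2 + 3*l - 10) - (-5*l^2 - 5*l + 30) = 6*l^2 + 8*l - 40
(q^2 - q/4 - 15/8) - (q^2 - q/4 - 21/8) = 3/4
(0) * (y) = 0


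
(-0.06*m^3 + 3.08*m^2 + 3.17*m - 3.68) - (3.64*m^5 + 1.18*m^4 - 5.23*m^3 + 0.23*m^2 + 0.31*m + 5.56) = -3.64*m^5 - 1.18*m^4 + 5.17*m^3 + 2.85*m^2 + 2.86*m - 9.24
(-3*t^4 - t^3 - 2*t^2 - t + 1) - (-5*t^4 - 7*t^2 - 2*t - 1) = 2*t^4 - t^3 + 5*t^2 + t + 2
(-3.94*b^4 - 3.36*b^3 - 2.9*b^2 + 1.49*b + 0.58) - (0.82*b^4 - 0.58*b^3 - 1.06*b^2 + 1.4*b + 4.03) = -4.76*b^4 - 2.78*b^3 - 1.84*b^2 + 0.0900000000000001*b - 3.45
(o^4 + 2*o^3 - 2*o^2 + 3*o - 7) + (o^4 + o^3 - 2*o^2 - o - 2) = 2*o^4 + 3*o^3 - 4*o^2 + 2*o - 9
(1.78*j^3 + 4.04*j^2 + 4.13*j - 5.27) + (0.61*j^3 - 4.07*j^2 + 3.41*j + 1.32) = 2.39*j^3 - 0.0300000000000002*j^2 + 7.54*j - 3.95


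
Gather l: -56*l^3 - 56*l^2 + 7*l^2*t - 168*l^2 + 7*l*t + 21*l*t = -56*l^3 + l^2*(7*t - 224) + 28*l*t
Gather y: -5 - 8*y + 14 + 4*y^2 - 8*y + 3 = 4*y^2 - 16*y + 12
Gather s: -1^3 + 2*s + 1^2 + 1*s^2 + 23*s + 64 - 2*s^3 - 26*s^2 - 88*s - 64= -2*s^3 - 25*s^2 - 63*s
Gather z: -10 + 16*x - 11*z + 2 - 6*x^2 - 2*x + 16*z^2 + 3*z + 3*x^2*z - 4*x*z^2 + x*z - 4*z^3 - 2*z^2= -6*x^2 + 14*x - 4*z^3 + z^2*(14 - 4*x) + z*(3*x^2 + x - 8) - 8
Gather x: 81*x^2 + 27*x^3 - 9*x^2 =27*x^3 + 72*x^2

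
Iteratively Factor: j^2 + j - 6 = (j + 3)*(j - 2)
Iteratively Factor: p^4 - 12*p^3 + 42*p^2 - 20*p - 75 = (p - 5)*(p^3 - 7*p^2 + 7*p + 15) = (p - 5)*(p + 1)*(p^2 - 8*p + 15) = (p - 5)*(p - 3)*(p + 1)*(p - 5)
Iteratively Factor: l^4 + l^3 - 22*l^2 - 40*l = (l + 2)*(l^3 - l^2 - 20*l) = (l - 5)*(l + 2)*(l^2 + 4*l) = (l - 5)*(l + 2)*(l + 4)*(l)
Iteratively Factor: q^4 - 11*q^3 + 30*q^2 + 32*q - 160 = (q - 5)*(q^3 - 6*q^2 + 32) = (q - 5)*(q - 4)*(q^2 - 2*q - 8) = (q - 5)*(q - 4)*(q + 2)*(q - 4)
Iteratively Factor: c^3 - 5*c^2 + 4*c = (c - 4)*(c^2 - c) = (c - 4)*(c - 1)*(c)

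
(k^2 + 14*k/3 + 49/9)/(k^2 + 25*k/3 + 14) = (k + 7/3)/(k + 6)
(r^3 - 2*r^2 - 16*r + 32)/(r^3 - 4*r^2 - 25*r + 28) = (r^2 - 6*r + 8)/(r^2 - 8*r + 7)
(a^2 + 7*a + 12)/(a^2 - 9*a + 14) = (a^2 + 7*a + 12)/(a^2 - 9*a + 14)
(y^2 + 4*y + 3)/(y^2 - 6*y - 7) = (y + 3)/(y - 7)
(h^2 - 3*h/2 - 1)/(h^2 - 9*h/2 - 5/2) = (h - 2)/(h - 5)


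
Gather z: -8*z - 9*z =-17*z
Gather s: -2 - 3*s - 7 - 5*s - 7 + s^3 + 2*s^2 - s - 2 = s^3 + 2*s^2 - 9*s - 18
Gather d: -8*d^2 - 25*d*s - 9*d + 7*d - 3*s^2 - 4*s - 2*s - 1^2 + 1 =-8*d^2 + d*(-25*s - 2) - 3*s^2 - 6*s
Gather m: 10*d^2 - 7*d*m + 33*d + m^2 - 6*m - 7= 10*d^2 + 33*d + m^2 + m*(-7*d - 6) - 7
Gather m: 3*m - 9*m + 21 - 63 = -6*m - 42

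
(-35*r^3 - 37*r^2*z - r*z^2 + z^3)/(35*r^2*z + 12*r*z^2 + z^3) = (-7*r^2 - 6*r*z + z^2)/(z*(7*r + z))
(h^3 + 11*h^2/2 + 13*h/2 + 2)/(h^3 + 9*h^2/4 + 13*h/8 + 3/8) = 4*(h + 4)/(4*h + 3)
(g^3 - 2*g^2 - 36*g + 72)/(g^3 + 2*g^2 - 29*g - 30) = (g^2 - 8*g + 12)/(g^2 - 4*g - 5)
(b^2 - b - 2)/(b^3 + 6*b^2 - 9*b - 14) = 1/(b + 7)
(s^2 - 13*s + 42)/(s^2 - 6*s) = (s - 7)/s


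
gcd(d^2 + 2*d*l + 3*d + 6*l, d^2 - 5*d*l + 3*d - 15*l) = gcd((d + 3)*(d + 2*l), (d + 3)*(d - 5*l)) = d + 3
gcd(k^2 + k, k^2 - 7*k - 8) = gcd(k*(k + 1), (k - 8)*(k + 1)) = k + 1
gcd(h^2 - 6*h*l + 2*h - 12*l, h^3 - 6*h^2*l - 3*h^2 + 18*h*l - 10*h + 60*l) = h^2 - 6*h*l + 2*h - 12*l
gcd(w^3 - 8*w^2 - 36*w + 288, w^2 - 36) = w^2 - 36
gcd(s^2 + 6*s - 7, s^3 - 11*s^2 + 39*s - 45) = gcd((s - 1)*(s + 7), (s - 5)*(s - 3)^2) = 1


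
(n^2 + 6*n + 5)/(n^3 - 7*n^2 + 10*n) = (n^2 + 6*n + 5)/(n*(n^2 - 7*n + 10))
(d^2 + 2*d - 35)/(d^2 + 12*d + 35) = (d - 5)/(d + 5)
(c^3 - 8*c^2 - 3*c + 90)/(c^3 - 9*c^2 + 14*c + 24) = (c^2 - 2*c - 15)/(c^2 - 3*c - 4)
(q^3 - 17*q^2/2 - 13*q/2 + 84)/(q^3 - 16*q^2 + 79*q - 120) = (2*q^2 - q - 21)/(2*(q^2 - 8*q + 15))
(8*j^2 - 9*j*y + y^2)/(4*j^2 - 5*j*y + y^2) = (-8*j + y)/(-4*j + y)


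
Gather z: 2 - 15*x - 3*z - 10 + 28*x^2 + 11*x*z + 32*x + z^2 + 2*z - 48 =28*x^2 + 17*x + z^2 + z*(11*x - 1) - 56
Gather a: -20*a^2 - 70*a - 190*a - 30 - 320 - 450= -20*a^2 - 260*a - 800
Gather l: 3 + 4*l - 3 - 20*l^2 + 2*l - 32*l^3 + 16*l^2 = -32*l^3 - 4*l^2 + 6*l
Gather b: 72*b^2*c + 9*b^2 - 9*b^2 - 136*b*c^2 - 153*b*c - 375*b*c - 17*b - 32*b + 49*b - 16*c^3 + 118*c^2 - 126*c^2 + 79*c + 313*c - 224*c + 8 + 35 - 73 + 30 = 72*b^2*c + b*(-136*c^2 - 528*c) - 16*c^3 - 8*c^2 + 168*c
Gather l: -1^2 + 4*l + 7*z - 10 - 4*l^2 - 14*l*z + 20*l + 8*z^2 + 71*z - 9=-4*l^2 + l*(24 - 14*z) + 8*z^2 + 78*z - 20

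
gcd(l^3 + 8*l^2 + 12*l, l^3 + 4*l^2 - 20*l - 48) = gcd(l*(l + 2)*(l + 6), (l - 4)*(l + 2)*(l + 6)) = l^2 + 8*l + 12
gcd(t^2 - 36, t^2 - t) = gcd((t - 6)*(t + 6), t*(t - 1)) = 1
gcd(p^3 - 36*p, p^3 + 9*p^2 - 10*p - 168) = p + 6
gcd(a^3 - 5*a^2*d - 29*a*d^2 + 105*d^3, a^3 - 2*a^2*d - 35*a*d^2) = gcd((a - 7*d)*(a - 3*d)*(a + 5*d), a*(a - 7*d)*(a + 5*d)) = a^2 - 2*a*d - 35*d^2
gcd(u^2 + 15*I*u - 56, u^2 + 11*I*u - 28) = u + 7*I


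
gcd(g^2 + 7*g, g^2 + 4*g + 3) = 1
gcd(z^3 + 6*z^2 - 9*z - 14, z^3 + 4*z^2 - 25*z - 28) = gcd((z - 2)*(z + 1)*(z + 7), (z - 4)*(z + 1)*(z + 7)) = z^2 + 8*z + 7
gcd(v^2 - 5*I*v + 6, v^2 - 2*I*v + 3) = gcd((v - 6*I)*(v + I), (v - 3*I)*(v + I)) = v + I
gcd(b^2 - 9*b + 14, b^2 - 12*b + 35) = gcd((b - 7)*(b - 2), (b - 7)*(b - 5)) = b - 7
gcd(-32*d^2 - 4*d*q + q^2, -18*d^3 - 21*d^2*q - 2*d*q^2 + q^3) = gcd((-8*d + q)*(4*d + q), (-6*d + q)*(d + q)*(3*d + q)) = 1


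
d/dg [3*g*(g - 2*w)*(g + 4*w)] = 9*g^2 + 12*g*w - 24*w^2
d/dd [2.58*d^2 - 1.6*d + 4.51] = 5.16*d - 1.6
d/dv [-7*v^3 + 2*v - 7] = 2 - 21*v^2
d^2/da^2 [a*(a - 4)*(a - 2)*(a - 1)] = 12*a^2 - 42*a + 28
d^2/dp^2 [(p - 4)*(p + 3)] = 2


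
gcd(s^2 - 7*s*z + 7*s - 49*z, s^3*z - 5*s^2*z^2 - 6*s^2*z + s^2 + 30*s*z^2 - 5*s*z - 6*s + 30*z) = 1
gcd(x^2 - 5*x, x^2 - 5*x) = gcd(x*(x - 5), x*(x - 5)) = x^2 - 5*x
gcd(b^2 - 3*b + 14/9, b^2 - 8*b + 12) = 1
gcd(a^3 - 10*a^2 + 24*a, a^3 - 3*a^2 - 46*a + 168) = a^2 - 10*a + 24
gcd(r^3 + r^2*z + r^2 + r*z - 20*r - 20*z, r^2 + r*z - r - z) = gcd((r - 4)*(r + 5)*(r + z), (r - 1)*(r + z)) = r + z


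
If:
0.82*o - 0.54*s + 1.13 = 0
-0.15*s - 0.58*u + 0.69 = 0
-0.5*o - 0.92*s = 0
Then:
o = -1.01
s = 0.55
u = 1.05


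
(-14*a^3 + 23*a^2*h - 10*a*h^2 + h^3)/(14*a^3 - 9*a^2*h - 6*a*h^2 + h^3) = (-2*a + h)/(2*a + h)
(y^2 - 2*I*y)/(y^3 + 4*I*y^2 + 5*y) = (y - 2*I)/(y^2 + 4*I*y + 5)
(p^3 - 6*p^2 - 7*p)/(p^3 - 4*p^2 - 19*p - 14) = p/(p + 2)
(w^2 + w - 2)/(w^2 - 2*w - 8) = (w - 1)/(w - 4)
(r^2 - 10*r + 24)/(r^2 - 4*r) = (r - 6)/r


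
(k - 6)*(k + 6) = k^2 - 36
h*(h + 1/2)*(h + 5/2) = h^3 + 3*h^2 + 5*h/4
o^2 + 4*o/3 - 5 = (o - 5/3)*(o + 3)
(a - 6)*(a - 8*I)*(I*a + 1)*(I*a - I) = -a^4 + 7*a^3 + 9*I*a^3 + 2*a^2 - 63*I*a^2 - 56*a + 54*I*a + 48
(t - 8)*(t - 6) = t^2 - 14*t + 48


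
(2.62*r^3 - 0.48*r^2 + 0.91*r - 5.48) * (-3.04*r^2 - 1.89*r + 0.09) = -7.9648*r^5 - 3.4926*r^4 - 1.6234*r^3 + 14.8961*r^2 + 10.4391*r - 0.4932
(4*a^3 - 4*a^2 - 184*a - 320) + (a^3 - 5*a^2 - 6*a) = 5*a^3 - 9*a^2 - 190*a - 320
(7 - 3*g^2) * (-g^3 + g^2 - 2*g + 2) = 3*g^5 - 3*g^4 - g^3 + g^2 - 14*g + 14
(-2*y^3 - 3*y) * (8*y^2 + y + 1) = -16*y^5 - 2*y^4 - 26*y^3 - 3*y^2 - 3*y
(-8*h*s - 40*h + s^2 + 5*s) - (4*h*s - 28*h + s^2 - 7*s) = -12*h*s - 12*h + 12*s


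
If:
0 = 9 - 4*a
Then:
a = 9/4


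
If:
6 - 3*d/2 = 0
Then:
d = 4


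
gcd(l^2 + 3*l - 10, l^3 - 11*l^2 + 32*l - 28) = l - 2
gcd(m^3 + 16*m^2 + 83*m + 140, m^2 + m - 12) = m + 4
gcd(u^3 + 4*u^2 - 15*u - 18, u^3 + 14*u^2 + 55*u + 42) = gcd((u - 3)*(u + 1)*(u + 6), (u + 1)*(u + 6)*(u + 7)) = u^2 + 7*u + 6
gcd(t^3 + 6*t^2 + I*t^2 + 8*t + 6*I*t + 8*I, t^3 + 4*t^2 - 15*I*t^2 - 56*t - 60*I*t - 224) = t + 4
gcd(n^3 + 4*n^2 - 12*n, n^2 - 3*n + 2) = n - 2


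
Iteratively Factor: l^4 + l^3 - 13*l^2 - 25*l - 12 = (l + 3)*(l^3 - 2*l^2 - 7*l - 4) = (l + 1)*(l + 3)*(l^2 - 3*l - 4) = (l - 4)*(l + 1)*(l + 3)*(l + 1)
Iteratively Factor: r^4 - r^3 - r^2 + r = (r - 1)*(r^3 - r) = r*(r - 1)*(r^2 - 1) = r*(r - 1)^2*(r + 1)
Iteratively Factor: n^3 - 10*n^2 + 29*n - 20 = (n - 4)*(n^2 - 6*n + 5) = (n - 5)*(n - 4)*(n - 1)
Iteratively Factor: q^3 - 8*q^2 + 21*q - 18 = (q - 3)*(q^2 - 5*q + 6) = (q - 3)^2*(q - 2)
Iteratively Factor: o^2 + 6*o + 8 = (o + 2)*(o + 4)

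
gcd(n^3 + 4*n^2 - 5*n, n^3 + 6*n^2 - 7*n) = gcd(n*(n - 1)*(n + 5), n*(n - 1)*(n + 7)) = n^2 - n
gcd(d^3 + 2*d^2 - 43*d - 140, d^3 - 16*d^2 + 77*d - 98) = d - 7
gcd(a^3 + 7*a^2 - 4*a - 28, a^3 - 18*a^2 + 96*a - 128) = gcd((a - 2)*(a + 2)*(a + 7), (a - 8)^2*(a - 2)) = a - 2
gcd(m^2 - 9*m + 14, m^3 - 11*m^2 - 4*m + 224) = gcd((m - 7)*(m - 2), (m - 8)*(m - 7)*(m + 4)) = m - 7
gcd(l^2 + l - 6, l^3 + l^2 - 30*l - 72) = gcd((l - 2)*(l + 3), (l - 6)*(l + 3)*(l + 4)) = l + 3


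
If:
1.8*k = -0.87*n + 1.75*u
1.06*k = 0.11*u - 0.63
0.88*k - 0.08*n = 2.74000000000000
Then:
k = -7.25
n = -113.98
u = -64.12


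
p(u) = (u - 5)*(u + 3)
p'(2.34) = 2.68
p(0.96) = -16.00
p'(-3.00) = -8.00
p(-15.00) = 240.00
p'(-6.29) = -14.58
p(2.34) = -14.20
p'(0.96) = -0.08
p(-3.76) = 6.66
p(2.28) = -14.36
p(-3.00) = 0.00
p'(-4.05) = -10.10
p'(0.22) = -1.56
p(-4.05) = 9.50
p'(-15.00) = -32.00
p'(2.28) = 2.56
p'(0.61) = -0.78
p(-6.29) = 37.14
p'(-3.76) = -9.52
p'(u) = 2*u - 2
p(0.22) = -15.39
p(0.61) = -15.85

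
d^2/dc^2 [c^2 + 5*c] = 2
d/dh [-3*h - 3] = -3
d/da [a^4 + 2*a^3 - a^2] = 2*a*(2*a^2 + 3*a - 1)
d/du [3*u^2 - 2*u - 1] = 6*u - 2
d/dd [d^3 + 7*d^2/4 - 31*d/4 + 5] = 3*d^2 + 7*d/2 - 31/4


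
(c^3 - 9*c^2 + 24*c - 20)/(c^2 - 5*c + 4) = (c^3 - 9*c^2 + 24*c - 20)/(c^2 - 5*c + 4)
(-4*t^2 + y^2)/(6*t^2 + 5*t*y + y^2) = (-2*t + y)/(3*t + y)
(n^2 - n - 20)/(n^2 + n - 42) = (n^2 - n - 20)/(n^2 + n - 42)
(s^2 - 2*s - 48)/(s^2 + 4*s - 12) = (s - 8)/(s - 2)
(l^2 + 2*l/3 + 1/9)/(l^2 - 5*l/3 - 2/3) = (l + 1/3)/(l - 2)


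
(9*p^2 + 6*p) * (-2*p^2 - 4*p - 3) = -18*p^4 - 48*p^3 - 51*p^2 - 18*p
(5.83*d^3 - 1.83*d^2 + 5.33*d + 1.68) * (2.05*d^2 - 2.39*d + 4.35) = 11.9515*d^5 - 17.6852*d^4 + 40.6607*d^3 - 17.2552*d^2 + 19.1703*d + 7.308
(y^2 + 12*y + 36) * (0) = 0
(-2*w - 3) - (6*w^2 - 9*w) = -6*w^2 + 7*w - 3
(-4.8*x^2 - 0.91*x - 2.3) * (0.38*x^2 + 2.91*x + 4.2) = -1.824*x^4 - 14.3138*x^3 - 23.6821*x^2 - 10.515*x - 9.66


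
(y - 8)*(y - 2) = y^2 - 10*y + 16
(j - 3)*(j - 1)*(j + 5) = j^3 + j^2 - 17*j + 15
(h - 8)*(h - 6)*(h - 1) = h^3 - 15*h^2 + 62*h - 48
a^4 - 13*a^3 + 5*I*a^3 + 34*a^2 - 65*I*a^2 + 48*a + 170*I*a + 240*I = (a - 8)*(a - 6)*(a + 1)*(a + 5*I)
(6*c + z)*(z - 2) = 6*c*z - 12*c + z^2 - 2*z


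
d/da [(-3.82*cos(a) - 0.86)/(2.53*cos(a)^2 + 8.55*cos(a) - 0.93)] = (9.66459999999999*sin(a)^2 - 4.3516*cos(a) - 20.5702)*sin(a)/(2.53*cos(a)^2 + 8.55*cos(a) - 0.93)^2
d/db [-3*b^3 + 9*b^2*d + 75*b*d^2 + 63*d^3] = -9*b^2 + 18*b*d + 75*d^2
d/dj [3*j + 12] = 3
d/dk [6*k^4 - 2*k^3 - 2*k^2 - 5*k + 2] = 24*k^3 - 6*k^2 - 4*k - 5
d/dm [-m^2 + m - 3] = 1 - 2*m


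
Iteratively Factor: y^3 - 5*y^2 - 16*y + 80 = (y - 5)*(y^2 - 16) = (y - 5)*(y + 4)*(y - 4)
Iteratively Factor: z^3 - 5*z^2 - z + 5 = (z + 1)*(z^2 - 6*z + 5) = (z - 5)*(z + 1)*(z - 1)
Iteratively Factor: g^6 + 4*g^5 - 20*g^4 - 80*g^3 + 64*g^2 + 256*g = (g + 2)*(g^5 + 2*g^4 - 24*g^3 - 32*g^2 + 128*g) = (g + 2)*(g + 4)*(g^4 - 2*g^3 - 16*g^2 + 32*g) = (g + 2)*(g + 4)^2*(g^3 - 6*g^2 + 8*g) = g*(g + 2)*(g + 4)^2*(g^2 - 6*g + 8) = g*(g - 4)*(g + 2)*(g + 4)^2*(g - 2)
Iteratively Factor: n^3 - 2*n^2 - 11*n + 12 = (n - 1)*(n^2 - n - 12) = (n - 1)*(n + 3)*(n - 4)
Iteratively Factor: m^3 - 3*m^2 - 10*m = (m + 2)*(m^2 - 5*m) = m*(m + 2)*(m - 5)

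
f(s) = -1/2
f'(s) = 0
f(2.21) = -0.50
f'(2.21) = 0.00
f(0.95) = -0.50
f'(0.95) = 0.00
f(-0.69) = -0.50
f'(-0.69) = 0.00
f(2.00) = -0.50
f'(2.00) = 0.00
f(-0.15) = -0.50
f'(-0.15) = 0.00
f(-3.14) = -0.50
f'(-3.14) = 0.00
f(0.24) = -0.50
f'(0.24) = 0.00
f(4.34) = -0.50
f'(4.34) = 0.00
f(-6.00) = -0.50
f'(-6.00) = 0.00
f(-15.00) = -0.50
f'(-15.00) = 0.00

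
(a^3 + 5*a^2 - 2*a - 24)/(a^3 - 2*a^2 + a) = (a^3 + 5*a^2 - 2*a - 24)/(a*(a^2 - 2*a + 1))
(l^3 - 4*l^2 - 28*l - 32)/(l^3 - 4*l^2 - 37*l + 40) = (l^2 + 4*l + 4)/(l^2 + 4*l - 5)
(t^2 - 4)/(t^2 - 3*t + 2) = (t + 2)/(t - 1)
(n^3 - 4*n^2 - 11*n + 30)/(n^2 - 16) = (n^3 - 4*n^2 - 11*n + 30)/(n^2 - 16)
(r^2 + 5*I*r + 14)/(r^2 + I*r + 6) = (r + 7*I)/(r + 3*I)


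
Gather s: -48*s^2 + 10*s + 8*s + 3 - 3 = -48*s^2 + 18*s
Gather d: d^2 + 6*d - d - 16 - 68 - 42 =d^2 + 5*d - 126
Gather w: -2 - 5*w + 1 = -5*w - 1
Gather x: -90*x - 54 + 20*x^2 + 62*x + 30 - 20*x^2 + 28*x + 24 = 0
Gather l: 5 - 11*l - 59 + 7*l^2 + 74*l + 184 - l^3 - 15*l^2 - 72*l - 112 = -l^3 - 8*l^2 - 9*l + 18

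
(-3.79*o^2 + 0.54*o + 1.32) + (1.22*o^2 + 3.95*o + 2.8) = -2.57*o^2 + 4.49*o + 4.12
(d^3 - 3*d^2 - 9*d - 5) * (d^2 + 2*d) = d^5 - d^4 - 15*d^3 - 23*d^2 - 10*d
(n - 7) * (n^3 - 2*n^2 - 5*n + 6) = n^4 - 9*n^3 + 9*n^2 + 41*n - 42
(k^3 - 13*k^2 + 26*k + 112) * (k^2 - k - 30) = k^5 - 14*k^4 + 9*k^3 + 476*k^2 - 892*k - 3360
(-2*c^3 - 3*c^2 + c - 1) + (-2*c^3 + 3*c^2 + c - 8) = -4*c^3 + 2*c - 9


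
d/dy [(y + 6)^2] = 2*y + 12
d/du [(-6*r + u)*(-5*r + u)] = -11*r + 2*u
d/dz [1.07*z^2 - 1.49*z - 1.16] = 2.14*z - 1.49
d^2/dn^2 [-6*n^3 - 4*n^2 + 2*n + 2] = -36*n - 8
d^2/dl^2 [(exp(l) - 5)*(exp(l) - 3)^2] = (9*exp(2*l) - 44*exp(l) + 39)*exp(l)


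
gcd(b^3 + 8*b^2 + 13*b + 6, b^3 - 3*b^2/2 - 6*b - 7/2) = b^2 + 2*b + 1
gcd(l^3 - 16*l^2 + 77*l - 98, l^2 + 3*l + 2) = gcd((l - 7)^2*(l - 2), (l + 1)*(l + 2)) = 1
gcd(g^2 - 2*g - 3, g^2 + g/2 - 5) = 1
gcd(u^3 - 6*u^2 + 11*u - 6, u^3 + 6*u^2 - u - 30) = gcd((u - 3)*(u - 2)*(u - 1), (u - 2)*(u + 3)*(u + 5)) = u - 2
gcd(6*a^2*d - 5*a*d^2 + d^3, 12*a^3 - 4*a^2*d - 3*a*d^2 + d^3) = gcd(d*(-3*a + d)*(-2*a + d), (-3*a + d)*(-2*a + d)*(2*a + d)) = 6*a^2 - 5*a*d + d^2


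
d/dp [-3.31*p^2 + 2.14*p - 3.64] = 2.14 - 6.62*p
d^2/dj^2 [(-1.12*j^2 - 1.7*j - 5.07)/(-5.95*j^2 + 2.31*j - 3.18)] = (151.15618*j^3 + 949.79493*j^2 - 611.10189*j - 90.12339)/(210.644875*j^6 - 245.339325*j^5 + 432.989235*j^4 - 274.571451*j^3 + 231.412734*j^2 - 70.078932*j + 32.157432)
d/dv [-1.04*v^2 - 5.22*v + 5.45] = -2.08*v - 5.22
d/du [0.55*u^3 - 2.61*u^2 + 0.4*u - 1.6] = 1.65*u^2 - 5.22*u + 0.4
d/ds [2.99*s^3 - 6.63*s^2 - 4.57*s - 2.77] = 8.97*s^2 - 13.26*s - 4.57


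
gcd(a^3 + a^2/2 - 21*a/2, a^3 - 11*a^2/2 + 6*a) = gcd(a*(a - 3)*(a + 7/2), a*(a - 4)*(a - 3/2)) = a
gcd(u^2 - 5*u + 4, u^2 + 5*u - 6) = u - 1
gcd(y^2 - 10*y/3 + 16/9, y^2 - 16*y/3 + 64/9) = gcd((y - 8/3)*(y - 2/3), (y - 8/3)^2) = y - 8/3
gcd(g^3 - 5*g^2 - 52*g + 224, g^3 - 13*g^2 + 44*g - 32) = g^2 - 12*g + 32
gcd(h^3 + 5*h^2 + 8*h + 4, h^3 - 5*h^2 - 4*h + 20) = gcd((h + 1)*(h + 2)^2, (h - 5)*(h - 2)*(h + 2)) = h + 2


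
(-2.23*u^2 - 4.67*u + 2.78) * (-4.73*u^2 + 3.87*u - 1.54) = 10.5479*u^4 + 13.459*u^3 - 27.7881*u^2 + 17.9504*u - 4.2812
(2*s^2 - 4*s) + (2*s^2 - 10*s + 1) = 4*s^2 - 14*s + 1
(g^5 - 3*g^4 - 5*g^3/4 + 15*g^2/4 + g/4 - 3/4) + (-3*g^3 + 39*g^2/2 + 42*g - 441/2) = g^5 - 3*g^4 - 17*g^3/4 + 93*g^2/4 + 169*g/4 - 885/4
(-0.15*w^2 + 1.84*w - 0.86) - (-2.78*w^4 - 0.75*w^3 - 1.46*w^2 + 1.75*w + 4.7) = 2.78*w^4 + 0.75*w^3 + 1.31*w^2 + 0.0900000000000001*w - 5.56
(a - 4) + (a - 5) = 2*a - 9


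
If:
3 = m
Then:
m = 3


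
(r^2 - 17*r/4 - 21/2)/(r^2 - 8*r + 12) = (r + 7/4)/(r - 2)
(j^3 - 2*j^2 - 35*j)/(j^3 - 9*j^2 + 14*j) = (j + 5)/(j - 2)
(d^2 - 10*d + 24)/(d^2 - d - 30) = (d - 4)/(d + 5)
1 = 1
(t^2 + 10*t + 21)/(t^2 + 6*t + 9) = (t + 7)/(t + 3)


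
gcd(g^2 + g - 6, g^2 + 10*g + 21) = g + 3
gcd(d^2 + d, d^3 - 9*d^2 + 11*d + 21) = d + 1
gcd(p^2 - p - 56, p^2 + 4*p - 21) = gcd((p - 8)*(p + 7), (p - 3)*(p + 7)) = p + 7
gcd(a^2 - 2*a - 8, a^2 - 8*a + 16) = a - 4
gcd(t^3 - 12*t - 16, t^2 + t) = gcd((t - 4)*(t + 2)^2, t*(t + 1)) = 1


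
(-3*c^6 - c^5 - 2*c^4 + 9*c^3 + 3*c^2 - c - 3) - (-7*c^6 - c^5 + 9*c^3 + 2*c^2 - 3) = 4*c^6 - 2*c^4 + c^2 - c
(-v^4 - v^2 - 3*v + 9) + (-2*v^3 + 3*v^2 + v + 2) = -v^4 - 2*v^3 + 2*v^2 - 2*v + 11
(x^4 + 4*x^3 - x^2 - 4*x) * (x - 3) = x^5 + x^4 - 13*x^3 - x^2 + 12*x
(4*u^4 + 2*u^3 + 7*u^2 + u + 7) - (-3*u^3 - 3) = 4*u^4 + 5*u^3 + 7*u^2 + u + 10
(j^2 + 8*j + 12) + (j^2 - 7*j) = 2*j^2 + j + 12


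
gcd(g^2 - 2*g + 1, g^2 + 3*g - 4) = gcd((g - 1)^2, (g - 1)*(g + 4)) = g - 1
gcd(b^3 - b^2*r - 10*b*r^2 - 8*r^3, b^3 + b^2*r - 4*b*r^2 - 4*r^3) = b^2 + 3*b*r + 2*r^2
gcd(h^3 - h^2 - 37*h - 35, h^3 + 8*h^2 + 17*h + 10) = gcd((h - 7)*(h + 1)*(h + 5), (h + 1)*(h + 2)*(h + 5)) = h^2 + 6*h + 5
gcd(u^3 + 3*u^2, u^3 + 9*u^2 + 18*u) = u^2 + 3*u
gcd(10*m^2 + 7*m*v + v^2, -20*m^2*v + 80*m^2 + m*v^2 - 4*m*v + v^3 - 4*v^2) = 5*m + v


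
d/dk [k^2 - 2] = 2*k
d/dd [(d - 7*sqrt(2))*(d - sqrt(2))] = 2*d - 8*sqrt(2)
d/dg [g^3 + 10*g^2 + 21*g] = 3*g^2 + 20*g + 21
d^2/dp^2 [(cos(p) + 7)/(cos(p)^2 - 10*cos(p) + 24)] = (-9*(1 - cos(2*p))^2*cos(p)/4 - 19*(1 - cos(2*p))^2/2 - 5105*cos(p)/2 - 151*cos(2*p) + 87*cos(3*p) + cos(5*p)/2 + 1431)/((cos(p) - 6)^3*(cos(p) - 4)^3)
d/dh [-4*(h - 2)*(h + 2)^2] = 4*(2 - 3*h)*(h + 2)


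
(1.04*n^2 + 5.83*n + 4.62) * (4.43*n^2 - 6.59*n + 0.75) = 4.6072*n^4 + 18.9733*n^3 - 17.1731*n^2 - 26.0733*n + 3.465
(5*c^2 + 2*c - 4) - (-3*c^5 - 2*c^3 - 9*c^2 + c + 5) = 3*c^5 + 2*c^3 + 14*c^2 + c - 9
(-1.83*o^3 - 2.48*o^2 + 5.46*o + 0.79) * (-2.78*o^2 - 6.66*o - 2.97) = 5.0874*o^5 + 19.0822*o^4 + 6.7731*o^3 - 31.1942*o^2 - 21.4776*o - 2.3463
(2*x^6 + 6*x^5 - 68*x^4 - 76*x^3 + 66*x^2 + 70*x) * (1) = 2*x^6 + 6*x^5 - 68*x^4 - 76*x^3 + 66*x^2 + 70*x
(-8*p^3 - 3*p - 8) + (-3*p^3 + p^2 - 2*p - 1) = -11*p^3 + p^2 - 5*p - 9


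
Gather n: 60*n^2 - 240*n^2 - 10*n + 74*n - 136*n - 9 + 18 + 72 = -180*n^2 - 72*n + 81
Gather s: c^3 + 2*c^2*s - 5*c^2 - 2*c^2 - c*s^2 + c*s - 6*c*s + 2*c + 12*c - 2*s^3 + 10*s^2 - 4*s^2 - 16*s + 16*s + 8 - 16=c^3 - 7*c^2 + 14*c - 2*s^3 + s^2*(6 - c) + s*(2*c^2 - 5*c) - 8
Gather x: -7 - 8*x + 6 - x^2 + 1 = -x^2 - 8*x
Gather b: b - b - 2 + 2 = 0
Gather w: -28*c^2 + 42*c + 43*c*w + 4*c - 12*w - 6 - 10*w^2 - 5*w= -28*c^2 + 46*c - 10*w^2 + w*(43*c - 17) - 6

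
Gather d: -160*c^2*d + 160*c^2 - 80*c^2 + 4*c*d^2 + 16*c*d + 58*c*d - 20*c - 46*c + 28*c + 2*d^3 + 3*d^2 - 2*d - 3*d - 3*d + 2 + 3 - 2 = 80*c^2 - 38*c + 2*d^3 + d^2*(4*c + 3) + d*(-160*c^2 + 74*c - 8) + 3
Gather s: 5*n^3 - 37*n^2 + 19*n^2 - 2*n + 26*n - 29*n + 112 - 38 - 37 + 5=5*n^3 - 18*n^2 - 5*n + 42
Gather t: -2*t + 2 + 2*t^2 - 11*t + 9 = 2*t^2 - 13*t + 11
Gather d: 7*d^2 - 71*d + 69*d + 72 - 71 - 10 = 7*d^2 - 2*d - 9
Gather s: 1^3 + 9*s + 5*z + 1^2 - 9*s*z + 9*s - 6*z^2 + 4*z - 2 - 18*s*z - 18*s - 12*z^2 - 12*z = -27*s*z - 18*z^2 - 3*z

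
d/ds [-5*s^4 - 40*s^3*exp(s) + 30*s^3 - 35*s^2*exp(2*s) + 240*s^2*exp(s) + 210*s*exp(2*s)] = -40*s^3*exp(s) - 20*s^3 - 70*s^2*exp(2*s) + 120*s^2*exp(s) + 90*s^2 + 350*s*exp(2*s) + 480*s*exp(s) + 210*exp(2*s)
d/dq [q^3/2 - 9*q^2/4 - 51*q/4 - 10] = 3*q^2/2 - 9*q/2 - 51/4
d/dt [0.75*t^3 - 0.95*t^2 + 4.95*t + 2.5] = 2.25*t^2 - 1.9*t + 4.95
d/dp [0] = 0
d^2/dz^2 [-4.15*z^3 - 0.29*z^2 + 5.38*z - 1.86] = -24.9*z - 0.58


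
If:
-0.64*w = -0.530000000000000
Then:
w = 0.83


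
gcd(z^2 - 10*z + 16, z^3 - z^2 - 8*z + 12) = z - 2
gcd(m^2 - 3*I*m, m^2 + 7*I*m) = m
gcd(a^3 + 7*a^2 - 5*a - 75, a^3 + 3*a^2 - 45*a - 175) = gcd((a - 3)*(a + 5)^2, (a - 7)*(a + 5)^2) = a^2 + 10*a + 25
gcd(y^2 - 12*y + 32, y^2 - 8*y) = y - 8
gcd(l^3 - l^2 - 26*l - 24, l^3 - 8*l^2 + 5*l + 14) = l + 1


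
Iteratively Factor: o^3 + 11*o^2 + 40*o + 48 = (o + 4)*(o^2 + 7*o + 12) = (o + 4)^2*(o + 3)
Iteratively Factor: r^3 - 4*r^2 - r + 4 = (r - 4)*(r^2 - 1) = (r - 4)*(r - 1)*(r + 1)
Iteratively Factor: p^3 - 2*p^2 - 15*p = (p + 3)*(p^2 - 5*p) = (p - 5)*(p + 3)*(p)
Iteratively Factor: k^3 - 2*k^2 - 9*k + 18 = (k - 3)*(k^2 + k - 6) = (k - 3)*(k - 2)*(k + 3)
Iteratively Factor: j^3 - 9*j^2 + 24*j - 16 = (j - 4)*(j^2 - 5*j + 4) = (j - 4)*(j - 1)*(j - 4)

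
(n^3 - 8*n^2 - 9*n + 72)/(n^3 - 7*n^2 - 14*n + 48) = (n - 3)/(n - 2)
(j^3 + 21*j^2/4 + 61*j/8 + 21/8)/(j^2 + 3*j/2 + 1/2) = (4*j^2 + 19*j + 21)/(4*(j + 1))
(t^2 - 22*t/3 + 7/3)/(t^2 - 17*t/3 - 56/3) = (-3*t^2 + 22*t - 7)/(-3*t^2 + 17*t + 56)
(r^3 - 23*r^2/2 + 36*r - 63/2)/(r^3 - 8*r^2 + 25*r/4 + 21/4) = 2*(r - 3)/(2*r + 1)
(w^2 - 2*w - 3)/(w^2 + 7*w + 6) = (w - 3)/(w + 6)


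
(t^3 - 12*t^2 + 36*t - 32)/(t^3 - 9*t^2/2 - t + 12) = 2*(t^2 - 10*t + 16)/(2*t^2 - 5*t - 12)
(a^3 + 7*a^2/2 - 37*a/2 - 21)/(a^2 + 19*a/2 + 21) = (2*a^2 - 5*a - 7)/(2*a + 7)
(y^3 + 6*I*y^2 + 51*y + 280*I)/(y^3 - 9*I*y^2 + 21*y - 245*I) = (y + 8*I)/(y - 7*I)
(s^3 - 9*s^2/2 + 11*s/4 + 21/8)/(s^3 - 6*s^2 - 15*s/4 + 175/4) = (4*s^2 - 4*s - 3)/(2*(2*s^2 - 5*s - 25))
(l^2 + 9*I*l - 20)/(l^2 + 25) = (l + 4*I)/(l - 5*I)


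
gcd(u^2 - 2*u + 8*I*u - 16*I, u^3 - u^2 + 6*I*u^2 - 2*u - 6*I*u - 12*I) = u - 2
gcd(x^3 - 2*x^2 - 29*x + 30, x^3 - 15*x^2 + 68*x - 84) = x - 6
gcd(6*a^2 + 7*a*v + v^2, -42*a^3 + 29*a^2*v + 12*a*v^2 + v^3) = 6*a + v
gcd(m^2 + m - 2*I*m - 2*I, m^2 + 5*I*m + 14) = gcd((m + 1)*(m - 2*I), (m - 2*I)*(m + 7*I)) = m - 2*I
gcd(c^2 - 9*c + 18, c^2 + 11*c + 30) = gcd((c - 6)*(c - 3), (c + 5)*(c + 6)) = 1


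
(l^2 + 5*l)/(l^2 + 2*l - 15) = l/(l - 3)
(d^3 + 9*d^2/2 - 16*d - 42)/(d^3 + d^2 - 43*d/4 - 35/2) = 2*(d + 6)/(2*d + 5)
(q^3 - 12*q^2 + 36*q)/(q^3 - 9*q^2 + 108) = q/(q + 3)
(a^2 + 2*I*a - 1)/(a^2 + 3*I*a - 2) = (a + I)/(a + 2*I)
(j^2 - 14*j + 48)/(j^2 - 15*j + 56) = (j - 6)/(j - 7)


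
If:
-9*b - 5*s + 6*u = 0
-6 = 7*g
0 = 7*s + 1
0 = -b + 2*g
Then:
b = -12/7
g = -6/7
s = -1/7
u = -113/42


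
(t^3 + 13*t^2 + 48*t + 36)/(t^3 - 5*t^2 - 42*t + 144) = (t^2 + 7*t + 6)/(t^2 - 11*t + 24)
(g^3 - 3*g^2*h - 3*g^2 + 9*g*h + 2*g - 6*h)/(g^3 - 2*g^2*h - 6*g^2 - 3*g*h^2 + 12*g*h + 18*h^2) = (g^2 - 3*g + 2)/(g^2 + g*h - 6*g - 6*h)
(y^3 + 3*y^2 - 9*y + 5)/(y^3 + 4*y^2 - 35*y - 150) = (y^2 - 2*y + 1)/(y^2 - y - 30)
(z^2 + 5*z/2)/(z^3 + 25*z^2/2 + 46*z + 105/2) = z/(z^2 + 10*z + 21)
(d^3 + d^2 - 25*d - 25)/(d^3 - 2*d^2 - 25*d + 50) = (d + 1)/(d - 2)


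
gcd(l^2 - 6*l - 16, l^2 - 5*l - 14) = l + 2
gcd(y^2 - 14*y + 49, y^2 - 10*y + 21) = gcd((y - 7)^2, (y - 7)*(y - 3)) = y - 7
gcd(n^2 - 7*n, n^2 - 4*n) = n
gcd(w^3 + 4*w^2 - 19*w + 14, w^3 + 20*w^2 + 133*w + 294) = w + 7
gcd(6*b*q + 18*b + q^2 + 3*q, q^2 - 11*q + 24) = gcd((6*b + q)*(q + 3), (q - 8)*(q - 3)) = 1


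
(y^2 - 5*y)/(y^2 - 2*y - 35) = y*(5 - y)/(-y^2 + 2*y + 35)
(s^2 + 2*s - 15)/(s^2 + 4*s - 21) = (s + 5)/(s + 7)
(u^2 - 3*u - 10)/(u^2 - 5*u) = (u + 2)/u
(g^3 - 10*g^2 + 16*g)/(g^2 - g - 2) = g*(g - 8)/(g + 1)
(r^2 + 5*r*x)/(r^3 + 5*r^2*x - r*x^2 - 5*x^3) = r/(r^2 - x^2)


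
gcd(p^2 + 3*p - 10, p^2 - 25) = p + 5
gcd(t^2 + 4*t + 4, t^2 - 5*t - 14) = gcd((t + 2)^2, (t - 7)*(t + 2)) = t + 2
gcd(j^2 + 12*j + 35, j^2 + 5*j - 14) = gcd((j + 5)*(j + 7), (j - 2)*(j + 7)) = j + 7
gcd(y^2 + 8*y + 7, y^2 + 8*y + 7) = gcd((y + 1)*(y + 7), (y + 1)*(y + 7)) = y^2 + 8*y + 7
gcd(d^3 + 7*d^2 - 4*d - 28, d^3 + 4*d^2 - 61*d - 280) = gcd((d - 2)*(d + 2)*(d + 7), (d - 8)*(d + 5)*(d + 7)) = d + 7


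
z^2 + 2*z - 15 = (z - 3)*(z + 5)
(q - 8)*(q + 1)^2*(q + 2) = q^4 - 4*q^3 - 27*q^2 - 38*q - 16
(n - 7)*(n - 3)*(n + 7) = n^3 - 3*n^2 - 49*n + 147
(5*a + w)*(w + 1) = 5*a*w + 5*a + w^2 + w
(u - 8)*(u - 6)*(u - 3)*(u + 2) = u^4 - 15*u^3 + 56*u^2 + 36*u - 288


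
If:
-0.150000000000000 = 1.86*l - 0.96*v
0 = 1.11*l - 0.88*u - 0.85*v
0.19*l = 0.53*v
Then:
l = -0.10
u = -0.09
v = -0.04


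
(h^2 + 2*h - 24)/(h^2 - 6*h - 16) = (-h^2 - 2*h + 24)/(-h^2 + 6*h + 16)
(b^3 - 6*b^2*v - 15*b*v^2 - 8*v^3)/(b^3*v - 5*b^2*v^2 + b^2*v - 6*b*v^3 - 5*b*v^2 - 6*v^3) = (-b^2 + 7*b*v + 8*v^2)/(v*(-b^2 + 6*b*v - b + 6*v))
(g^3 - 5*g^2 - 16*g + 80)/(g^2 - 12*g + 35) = (g^2 - 16)/(g - 7)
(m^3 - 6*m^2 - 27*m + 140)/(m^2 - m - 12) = (m^2 - 2*m - 35)/(m + 3)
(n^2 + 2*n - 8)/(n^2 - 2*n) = (n + 4)/n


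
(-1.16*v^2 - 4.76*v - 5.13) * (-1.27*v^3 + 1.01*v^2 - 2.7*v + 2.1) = 1.4732*v^5 + 4.8736*v^4 + 4.8395*v^3 + 5.2347*v^2 + 3.855*v - 10.773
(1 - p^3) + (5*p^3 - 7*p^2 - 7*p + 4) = 4*p^3 - 7*p^2 - 7*p + 5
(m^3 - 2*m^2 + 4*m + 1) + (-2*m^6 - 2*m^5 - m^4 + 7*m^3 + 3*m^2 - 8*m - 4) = -2*m^6 - 2*m^5 - m^4 + 8*m^3 + m^2 - 4*m - 3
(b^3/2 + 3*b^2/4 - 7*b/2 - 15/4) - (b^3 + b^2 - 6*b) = -b^3/2 - b^2/4 + 5*b/2 - 15/4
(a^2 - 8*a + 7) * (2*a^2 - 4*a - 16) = 2*a^4 - 20*a^3 + 30*a^2 + 100*a - 112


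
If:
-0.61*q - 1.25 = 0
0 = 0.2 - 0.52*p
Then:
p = 0.38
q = -2.05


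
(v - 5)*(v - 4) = v^2 - 9*v + 20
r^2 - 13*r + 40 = (r - 8)*(r - 5)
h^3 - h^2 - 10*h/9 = h*(h - 5/3)*(h + 2/3)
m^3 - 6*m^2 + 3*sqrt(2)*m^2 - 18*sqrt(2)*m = m*(m - 6)*(m + 3*sqrt(2))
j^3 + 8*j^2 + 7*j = j*(j + 1)*(j + 7)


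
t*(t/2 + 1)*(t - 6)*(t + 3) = t^4/2 - t^3/2 - 12*t^2 - 18*t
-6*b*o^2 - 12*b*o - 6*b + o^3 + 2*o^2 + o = (-6*b + o)*(o + 1)^2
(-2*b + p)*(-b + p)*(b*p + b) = 2*b^3*p + 2*b^3 - 3*b^2*p^2 - 3*b^2*p + b*p^3 + b*p^2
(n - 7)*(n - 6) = n^2 - 13*n + 42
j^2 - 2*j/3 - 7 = (j - 3)*(j + 7/3)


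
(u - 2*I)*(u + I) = u^2 - I*u + 2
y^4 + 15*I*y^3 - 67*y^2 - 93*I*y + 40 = (y + I)^2*(y + 5*I)*(y + 8*I)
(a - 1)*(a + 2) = a^2 + a - 2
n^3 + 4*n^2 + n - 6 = (n - 1)*(n + 2)*(n + 3)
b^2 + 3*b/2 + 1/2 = (b + 1/2)*(b + 1)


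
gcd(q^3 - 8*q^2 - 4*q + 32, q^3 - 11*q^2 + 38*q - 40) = q - 2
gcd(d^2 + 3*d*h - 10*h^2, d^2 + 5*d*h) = d + 5*h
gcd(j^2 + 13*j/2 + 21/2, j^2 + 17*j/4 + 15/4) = j + 3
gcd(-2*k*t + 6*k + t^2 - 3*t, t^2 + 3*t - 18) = t - 3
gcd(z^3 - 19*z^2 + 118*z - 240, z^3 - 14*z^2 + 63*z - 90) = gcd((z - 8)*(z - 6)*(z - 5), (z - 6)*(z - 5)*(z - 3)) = z^2 - 11*z + 30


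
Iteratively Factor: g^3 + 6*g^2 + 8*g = (g + 2)*(g^2 + 4*g) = (g + 2)*(g + 4)*(g)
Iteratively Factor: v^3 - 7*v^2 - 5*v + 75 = (v + 3)*(v^2 - 10*v + 25) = (v - 5)*(v + 3)*(v - 5)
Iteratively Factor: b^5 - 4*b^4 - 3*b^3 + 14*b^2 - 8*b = (b + 2)*(b^4 - 6*b^3 + 9*b^2 - 4*b) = (b - 1)*(b + 2)*(b^3 - 5*b^2 + 4*b) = (b - 4)*(b - 1)*(b + 2)*(b^2 - b) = (b - 4)*(b - 1)^2*(b + 2)*(b)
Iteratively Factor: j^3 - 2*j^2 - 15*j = (j - 5)*(j^2 + 3*j) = (j - 5)*(j + 3)*(j)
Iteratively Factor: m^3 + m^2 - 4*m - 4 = (m - 2)*(m^2 + 3*m + 2) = (m - 2)*(m + 1)*(m + 2)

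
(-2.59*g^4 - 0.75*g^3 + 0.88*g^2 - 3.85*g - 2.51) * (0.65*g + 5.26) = -1.6835*g^5 - 14.1109*g^4 - 3.373*g^3 + 2.1263*g^2 - 21.8825*g - 13.2026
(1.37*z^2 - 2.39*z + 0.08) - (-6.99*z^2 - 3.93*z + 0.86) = 8.36*z^2 + 1.54*z - 0.78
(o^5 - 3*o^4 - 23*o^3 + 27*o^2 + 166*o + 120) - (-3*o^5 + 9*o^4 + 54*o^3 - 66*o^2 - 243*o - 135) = 4*o^5 - 12*o^4 - 77*o^3 + 93*o^2 + 409*o + 255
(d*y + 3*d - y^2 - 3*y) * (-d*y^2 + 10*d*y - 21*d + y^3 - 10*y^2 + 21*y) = -d^2*y^3 + 7*d^2*y^2 + 9*d^2*y - 63*d^2 + 2*d*y^4 - 14*d*y^3 - 18*d*y^2 + 126*d*y - y^5 + 7*y^4 + 9*y^3 - 63*y^2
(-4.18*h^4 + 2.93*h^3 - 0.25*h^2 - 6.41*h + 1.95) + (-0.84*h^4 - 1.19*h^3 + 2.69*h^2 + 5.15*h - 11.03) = -5.02*h^4 + 1.74*h^3 + 2.44*h^2 - 1.26*h - 9.08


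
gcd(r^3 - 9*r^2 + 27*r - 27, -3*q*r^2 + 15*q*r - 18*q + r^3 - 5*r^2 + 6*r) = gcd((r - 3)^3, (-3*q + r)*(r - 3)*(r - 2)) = r - 3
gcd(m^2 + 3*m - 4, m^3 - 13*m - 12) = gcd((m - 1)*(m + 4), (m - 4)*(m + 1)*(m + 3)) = 1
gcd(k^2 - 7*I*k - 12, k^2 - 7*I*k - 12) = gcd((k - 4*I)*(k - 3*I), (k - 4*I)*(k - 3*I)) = k^2 - 7*I*k - 12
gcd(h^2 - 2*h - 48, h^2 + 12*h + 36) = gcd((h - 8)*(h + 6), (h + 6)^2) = h + 6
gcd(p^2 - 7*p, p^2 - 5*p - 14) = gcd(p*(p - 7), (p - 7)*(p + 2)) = p - 7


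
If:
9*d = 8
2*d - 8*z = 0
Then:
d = 8/9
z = 2/9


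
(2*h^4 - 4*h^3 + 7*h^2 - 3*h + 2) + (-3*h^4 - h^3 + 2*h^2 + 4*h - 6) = -h^4 - 5*h^3 + 9*h^2 + h - 4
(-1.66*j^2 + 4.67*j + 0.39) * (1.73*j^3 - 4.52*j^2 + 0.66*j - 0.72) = -2.8718*j^5 + 15.5823*j^4 - 21.5293*j^3 + 2.5146*j^2 - 3.105*j - 0.2808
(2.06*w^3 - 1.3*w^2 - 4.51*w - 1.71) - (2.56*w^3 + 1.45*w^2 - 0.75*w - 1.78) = -0.5*w^3 - 2.75*w^2 - 3.76*w + 0.0700000000000001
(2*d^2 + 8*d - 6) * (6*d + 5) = 12*d^3 + 58*d^2 + 4*d - 30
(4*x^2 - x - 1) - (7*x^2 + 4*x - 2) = -3*x^2 - 5*x + 1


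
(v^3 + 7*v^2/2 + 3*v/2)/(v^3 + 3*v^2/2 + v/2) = (v + 3)/(v + 1)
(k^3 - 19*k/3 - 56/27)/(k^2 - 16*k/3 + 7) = (27*k^3 - 171*k - 56)/(9*(3*k^2 - 16*k + 21))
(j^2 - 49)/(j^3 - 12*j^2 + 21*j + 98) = (j + 7)/(j^2 - 5*j - 14)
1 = 1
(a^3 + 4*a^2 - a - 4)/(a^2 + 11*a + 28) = (a^2 - 1)/(a + 7)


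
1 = 1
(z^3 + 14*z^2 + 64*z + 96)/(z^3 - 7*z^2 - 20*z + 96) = (z^2 + 10*z + 24)/(z^2 - 11*z + 24)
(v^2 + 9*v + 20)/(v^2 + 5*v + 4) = (v + 5)/(v + 1)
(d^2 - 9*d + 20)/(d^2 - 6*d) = (d^2 - 9*d + 20)/(d*(d - 6))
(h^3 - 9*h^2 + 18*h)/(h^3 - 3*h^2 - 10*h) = (-h^2 + 9*h - 18)/(-h^2 + 3*h + 10)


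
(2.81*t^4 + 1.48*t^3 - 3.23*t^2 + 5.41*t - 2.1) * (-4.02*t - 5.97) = -11.2962*t^5 - 22.7253*t^4 + 4.149*t^3 - 2.4651*t^2 - 23.8557*t + 12.537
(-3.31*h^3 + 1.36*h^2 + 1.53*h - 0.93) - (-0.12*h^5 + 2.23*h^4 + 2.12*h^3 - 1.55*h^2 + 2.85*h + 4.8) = 0.12*h^5 - 2.23*h^4 - 5.43*h^3 + 2.91*h^2 - 1.32*h - 5.73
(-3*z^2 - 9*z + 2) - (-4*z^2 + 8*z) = z^2 - 17*z + 2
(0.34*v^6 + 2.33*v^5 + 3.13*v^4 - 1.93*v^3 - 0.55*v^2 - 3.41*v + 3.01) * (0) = 0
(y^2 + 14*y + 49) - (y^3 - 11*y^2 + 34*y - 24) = -y^3 + 12*y^2 - 20*y + 73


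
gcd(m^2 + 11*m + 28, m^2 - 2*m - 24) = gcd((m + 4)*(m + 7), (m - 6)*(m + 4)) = m + 4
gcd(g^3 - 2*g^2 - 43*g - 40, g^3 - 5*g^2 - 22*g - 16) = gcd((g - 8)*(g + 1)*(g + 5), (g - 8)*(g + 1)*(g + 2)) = g^2 - 7*g - 8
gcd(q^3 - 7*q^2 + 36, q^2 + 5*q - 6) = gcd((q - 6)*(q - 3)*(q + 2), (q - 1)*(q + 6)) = 1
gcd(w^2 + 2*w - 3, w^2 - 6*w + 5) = w - 1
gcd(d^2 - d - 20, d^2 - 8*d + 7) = 1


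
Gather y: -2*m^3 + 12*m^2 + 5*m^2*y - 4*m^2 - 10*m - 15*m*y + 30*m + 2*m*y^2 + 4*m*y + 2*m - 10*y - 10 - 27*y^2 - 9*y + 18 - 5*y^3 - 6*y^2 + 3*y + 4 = -2*m^3 + 8*m^2 + 22*m - 5*y^3 + y^2*(2*m - 33) + y*(5*m^2 - 11*m - 16) + 12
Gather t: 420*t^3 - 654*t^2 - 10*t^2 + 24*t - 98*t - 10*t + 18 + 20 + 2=420*t^3 - 664*t^2 - 84*t + 40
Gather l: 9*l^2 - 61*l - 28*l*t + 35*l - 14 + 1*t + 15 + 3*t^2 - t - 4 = 9*l^2 + l*(-28*t - 26) + 3*t^2 - 3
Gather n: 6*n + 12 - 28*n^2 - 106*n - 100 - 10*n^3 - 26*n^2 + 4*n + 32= -10*n^3 - 54*n^2 - 96*n - 56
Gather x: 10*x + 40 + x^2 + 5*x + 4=x^2 + 15*x + 44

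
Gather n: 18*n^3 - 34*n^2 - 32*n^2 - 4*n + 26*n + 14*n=18*n^3 - 66*n^2 + 36*n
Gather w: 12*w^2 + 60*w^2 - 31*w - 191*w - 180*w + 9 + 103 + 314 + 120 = 72*w^2 - 402*w + 546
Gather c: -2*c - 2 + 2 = -2*c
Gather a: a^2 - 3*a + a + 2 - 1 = a^2 - 2*a + 1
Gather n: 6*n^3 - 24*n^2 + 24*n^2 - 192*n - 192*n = 6*n^3 - 384*n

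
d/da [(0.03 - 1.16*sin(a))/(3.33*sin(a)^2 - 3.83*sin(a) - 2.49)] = (3.8628*sin(a)^2 - 0.1998*sin(a) + 3.0033)*cos(a)/(11.0889*sin(a)^4 - 25.5078*sin(a)^3 - 1.9145*sin(a)^2 + 19.0734*sin(a) + 6.2001)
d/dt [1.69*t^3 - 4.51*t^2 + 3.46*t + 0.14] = 5.07*t^2 - 9.02*t + 3.46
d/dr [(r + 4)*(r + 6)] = 2*r + 10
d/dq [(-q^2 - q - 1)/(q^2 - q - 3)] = 2*(q^2 + 4*q + 1)/(q^4 - 2*q^3 - 5*q^2 + 6*q + 9)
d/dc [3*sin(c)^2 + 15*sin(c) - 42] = 3*(2*sin(c) + 5)*cos(c)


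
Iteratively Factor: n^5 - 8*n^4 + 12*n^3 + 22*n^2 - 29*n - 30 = (n - 3)*(n^4 - 5*n^3 - 3*n^2 + 13*n + 10) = (n - 3)*(n + 1)*(n^3 - 6*n^2 + 3*n + 10) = (n - 3)*(n - 2)*(n + 1)*(n^2 - 4*n - 5) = (n - 3)*(n - 2)*(n + 1)^2*(n - 5)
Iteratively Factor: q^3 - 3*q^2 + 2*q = (q)*(q^2 - 3*q + 2) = q*(q - 2)*(q - 1)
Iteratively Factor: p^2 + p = (p + 1)*(p)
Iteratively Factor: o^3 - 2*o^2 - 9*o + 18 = (o + 3)*(o^2 - 5*o + 6) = (o - 2)*(o + 3)*(o - 3)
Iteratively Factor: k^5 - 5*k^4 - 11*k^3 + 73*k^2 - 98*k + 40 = (k - 1)*(k^4 - 4*k^3 - 15*k^2 + 58*k - 40) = (k - 5)*(k - 1)*(k^3 + k^2 - 10*k + 8) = (k - 5)*(k - 1)*(k + 4)*(k^2 - 3*k + 2) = (k - 5)*(k - 1)^2*(k + 4)*(k - 2)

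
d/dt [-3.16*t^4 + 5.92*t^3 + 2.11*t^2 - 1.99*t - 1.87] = -12.64*t^3 + 17.76*t^2 + 4.22*t - 1.99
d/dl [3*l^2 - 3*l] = 6*l - 3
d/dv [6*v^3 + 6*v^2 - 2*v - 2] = 18*v^2 + 12*v - 2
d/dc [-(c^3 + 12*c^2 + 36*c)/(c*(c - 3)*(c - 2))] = (17*c^2 + 60*c - 252)/(c^4 - 10*c^3 + 37*c^2 - 60*c + 36)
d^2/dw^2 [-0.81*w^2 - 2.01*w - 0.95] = -1.62000000000000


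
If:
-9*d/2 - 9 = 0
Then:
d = -2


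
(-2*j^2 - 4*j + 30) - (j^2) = -3*j^2 - 4*j + 30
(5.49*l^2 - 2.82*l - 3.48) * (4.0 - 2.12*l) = -11.6388*l^3 + 27.9384*l^2 - 3.9024*l - 13.92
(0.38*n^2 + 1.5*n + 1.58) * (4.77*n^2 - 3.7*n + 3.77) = 1.8126*n^4 + 5.749*n^3 + 3.4192*n^2 - 0.191000000000001*n + 5.9566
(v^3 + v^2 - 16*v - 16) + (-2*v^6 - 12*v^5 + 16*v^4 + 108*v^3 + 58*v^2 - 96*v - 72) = -2*v^6 - 12*v^5 + 16*v^4 + 109*v^3 + 59*v^2 - 112*v - 88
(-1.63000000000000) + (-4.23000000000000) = -5.86000000000000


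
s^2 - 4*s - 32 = (s - 8)*(s + 4)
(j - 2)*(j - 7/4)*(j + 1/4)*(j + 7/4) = j^4 - 7*j^3/4 - 57*j^2/16 + 343*j/64 + 49/32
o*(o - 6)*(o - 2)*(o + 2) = o^4 - 6*o^3 - 4*o^2 + 24*o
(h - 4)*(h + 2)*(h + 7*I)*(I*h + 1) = I*h^4 - 6*h^3 - 2*I*h^3 + 12*h^2 - I*h^2 + 48*h - 14*I*h - 56*I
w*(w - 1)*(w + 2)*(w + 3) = w^4 + 4*w^3 + w^2 - 6*w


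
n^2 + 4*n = n*(n + 4)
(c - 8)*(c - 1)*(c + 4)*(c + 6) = c^4 + c^3 - 58*c^2 - 136*c + 192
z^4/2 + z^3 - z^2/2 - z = z*(z/2 + 1/2)*(z - 1)*(z + 2)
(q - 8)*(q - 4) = q^2 - 12*q + 32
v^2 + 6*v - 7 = (v - 1)*(v + 7)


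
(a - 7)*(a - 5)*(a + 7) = a^3 - 5*a^2 - 49*a + 245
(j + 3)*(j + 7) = j^2 + 10*j + 21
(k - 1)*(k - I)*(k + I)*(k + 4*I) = k^4 - k^3 + 4*I*k^3 + k^2 - 4*I*k^2 - k + 4*I*k - 4*I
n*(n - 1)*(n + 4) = n^3 + 3*n^2 - 4*n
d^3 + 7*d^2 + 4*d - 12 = (d - 1)*(d + 2)*(d + 6)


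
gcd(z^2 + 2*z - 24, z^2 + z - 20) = z - 4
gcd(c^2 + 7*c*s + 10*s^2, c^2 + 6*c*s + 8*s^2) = c + 2*s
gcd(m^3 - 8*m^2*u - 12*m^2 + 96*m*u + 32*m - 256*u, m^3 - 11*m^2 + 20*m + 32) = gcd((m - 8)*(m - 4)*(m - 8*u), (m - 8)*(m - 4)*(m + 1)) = m^2 - 12*m + 32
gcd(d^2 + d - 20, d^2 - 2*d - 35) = d + 5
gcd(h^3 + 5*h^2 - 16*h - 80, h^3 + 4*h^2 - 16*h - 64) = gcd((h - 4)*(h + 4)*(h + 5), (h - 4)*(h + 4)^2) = h^2 - 16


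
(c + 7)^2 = c^2 + 14*c + 49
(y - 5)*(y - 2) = y^2 - 7*y + 10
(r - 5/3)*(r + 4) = r^2 + 7*r/3 - 20/3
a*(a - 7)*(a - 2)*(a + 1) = a^4 - 8*a^3 + 5*a^2 + 14*a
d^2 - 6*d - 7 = (d - 7)*(d + 1)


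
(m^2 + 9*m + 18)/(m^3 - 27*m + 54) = (m + 3)/(m^2 - 6*m + 9)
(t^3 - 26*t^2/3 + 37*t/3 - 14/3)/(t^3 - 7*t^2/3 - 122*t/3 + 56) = (3*t^2 - 5*t + 2)/(3*t^2 + 14*t - 24)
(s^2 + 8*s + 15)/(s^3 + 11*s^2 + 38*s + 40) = (s + 3)/(s^2 + 6*s + 8)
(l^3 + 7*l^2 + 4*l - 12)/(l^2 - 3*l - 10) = (l^2 + 5*l - 6)/(l - 5)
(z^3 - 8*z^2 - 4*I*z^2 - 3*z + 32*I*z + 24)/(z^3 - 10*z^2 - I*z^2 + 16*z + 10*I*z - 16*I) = (z - 3*I)/(z - 2)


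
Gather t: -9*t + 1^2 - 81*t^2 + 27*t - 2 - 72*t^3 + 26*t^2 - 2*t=-72*t^3 - 55*t^2 + 16*t - 1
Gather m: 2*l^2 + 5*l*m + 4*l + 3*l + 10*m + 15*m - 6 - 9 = 2*l^2 + 7*l + m*(5*l + 25) - 15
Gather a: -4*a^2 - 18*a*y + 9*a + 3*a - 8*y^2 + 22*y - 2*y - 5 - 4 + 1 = -4*a^2 + a*(12 - 18*y) - 8*y^2 + 20*y - 8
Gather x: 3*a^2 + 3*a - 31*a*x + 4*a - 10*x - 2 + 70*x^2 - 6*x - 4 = 3*a^2 + 7*a + 70*x^2 + x*(-31*a - 16) - 6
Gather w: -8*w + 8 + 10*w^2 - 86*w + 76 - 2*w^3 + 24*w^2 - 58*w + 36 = -2*w^3 + 34*w^2 - 152*w + 120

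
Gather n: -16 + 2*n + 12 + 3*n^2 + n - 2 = 3*n^2 + 3*n - 6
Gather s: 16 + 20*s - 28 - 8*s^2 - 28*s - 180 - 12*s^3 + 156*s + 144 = -12*s^3 - 8*s^2 + 148*s - 48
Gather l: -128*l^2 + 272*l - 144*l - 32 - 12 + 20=-128*l^2 + 128*l - 24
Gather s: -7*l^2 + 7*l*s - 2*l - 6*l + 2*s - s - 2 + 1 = -7*l^2 - 8*l + s*(7*l + 1) - 1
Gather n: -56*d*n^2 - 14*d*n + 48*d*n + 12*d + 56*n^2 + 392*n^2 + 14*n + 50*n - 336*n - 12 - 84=12*d + n^2*(448 - 56*d) + n*(34*d - 272) - 96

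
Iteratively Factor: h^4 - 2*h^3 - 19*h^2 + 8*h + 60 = (h - 5)*(h^3 + 3*h^2 - 4*h - 12) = (h - 5)*(h + 3)*(h^2 - 4) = (h - 5)*(h + 2)*(h + 3)*(h - 2)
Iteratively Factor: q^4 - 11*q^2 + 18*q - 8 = (q + 4)*(q^3 - 4*q^2 + 5*q - 2) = (q - 2)*(q + 4)*(q^2 - 2*q + 1) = (q - 2)*(q - 1)*(q + 4)*(q - 1)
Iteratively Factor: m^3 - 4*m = (m - 2)*(m^2 + 2*m) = m*(m - 2)*(m + 2)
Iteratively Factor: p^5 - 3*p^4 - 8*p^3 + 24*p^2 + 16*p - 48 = (p + 2)*(p^4 - 5*p^3 + 2*p^2 + 20*p - 24) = (p - 3)*(p + 2)*(p^3 - 2*p^2 - 4*p + 8) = (p - 3)*(p - 2)*(p + 2)*(p^2 - 4) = (p - 3)*(p - 2)*(p + 2)^2*(p - 2)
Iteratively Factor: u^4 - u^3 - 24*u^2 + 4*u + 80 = (u - 5)*(u^3 + 4*u^2 - 4*u - 16) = (u - 5)*(u + 2)*(u^2 + 2*u - 8) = (u - 5)*(u - 2)*(u + 2)*(u + 4)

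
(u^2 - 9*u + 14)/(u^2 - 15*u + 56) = (u - 2)/(u - 8)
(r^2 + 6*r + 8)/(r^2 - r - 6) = (r + 4)/(r - 3)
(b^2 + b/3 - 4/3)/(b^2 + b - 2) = (b + 4/3)/(b + 2)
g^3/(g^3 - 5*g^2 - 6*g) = g^2/(g^2 - 5*g - 6)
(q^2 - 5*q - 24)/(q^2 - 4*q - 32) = (q + 3)/(q + 4)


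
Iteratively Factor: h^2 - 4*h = (h - 4)*(h)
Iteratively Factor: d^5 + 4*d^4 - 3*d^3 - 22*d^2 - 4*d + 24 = (d - 1)*(d^4 + 5*d^3 + 2*d^2 - 20*d - 24) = (d - 1)*(d + 2)*(d^3 + 3*d^2 - 4*d - 12) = (d - 1)*(d + 2)^2*(d^2 + d - 6) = (d - 1)*(d + 2)^2*(d + 3)*(d - 2)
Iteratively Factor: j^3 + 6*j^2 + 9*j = (j + 3)*(j^2 + 3*j) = (j + 3)^2*(j)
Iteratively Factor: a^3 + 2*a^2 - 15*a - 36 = (a + 3)*(a^2 - a - 12) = (a - 4)*(a + 3)*(a + 3)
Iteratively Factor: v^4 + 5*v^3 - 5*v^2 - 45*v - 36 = (v - 3)*(v^3 + 8*v^2 + 19*v + 12) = (v - 3)*(v + 1)*(v^2 + 7*v + 12) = (v - 3)*(v + 1)*(v + 4)*(v + 3)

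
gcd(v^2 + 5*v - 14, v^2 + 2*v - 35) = v + 7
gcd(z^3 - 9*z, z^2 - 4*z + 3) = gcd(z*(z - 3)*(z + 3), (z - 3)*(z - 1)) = z - 3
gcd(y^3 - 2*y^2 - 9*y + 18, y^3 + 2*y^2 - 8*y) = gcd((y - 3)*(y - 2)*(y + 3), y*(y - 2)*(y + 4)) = y - 2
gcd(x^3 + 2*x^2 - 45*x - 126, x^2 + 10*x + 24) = x + 6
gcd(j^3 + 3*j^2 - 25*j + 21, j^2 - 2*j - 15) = 1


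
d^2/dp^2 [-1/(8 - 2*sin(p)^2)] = (-2*sin(p)^4 - 5*sin(p)^2 + 4)/(sin(p)^2 - 4)^3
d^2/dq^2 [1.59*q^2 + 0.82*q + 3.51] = 3.18000000000000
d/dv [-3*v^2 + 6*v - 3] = 6 - 6*v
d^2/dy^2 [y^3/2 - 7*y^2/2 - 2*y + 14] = 3*y - 7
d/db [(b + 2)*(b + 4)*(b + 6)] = 3*b^2 + 24*b + 44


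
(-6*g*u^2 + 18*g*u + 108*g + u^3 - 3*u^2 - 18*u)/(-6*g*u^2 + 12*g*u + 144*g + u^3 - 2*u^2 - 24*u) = (u + 3)/(u + 4)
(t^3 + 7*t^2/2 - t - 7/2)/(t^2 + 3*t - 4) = (2*t^2 + 9*t + 7)/(2*(t + 4))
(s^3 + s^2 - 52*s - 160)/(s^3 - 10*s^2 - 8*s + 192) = (s + 5)/(s - 6)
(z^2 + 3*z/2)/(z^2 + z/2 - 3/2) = z/(z - 1)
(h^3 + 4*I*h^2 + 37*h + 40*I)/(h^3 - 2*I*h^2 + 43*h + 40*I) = (h^2 + 3*I*h + 40)/(h^2 - 3*I*h + 40)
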